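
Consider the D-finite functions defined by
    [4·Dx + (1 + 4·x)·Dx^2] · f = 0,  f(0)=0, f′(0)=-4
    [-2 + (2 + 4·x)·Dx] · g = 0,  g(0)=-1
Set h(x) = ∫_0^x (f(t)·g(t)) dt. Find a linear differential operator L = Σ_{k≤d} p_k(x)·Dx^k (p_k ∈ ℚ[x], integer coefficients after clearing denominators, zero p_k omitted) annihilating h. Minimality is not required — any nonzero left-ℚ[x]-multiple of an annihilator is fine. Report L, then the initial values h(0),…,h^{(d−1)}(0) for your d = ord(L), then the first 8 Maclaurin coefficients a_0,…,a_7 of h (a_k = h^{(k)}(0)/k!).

f: a_k = 0, -4, 8, -64/3, 64, -1024/5, 2048/3, -16384/7, …
g: a_k = -1, -1, 1/2, -1/2, 5/8, -7/8, 21/16, -33/16, …
Sym-product of L_f,L_g gives L₀ (≤ ord 2).
h=∫h₀ ⇒ L = L₀·Dx.
L = (-1 + 4·x)·Dx + (2 + 4·x)·Dx^2 + (1 + 8·x + 20·x^2 + 16·x^3)·Dx^3  (order 3).
h: a_k = 0, 0, 2, -4/3, 17/6, -22/3, 3709/180, -4267/70, …
ICs: h(0) = 0, h′(0) = 0, h′′(0) = 4.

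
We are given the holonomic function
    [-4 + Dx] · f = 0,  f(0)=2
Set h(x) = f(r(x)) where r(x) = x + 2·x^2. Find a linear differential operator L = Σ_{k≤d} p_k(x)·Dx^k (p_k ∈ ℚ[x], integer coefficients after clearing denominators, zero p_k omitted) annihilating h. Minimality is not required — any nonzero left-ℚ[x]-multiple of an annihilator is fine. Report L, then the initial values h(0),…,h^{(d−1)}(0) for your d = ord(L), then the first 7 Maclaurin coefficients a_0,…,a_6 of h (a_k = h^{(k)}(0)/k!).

f: a_k = 2, 8, 16, 64/3, 64/3, 256/15, 512/45, …
Change of var in L_f (x↦r) gives L₀.
L = (-4 - 16·x) + Dx  (order 1).
h: a_k = 2, 8, 32, 256/3, 640/3, 6656/15, 38912/45, …
ICs: h(0) = 2.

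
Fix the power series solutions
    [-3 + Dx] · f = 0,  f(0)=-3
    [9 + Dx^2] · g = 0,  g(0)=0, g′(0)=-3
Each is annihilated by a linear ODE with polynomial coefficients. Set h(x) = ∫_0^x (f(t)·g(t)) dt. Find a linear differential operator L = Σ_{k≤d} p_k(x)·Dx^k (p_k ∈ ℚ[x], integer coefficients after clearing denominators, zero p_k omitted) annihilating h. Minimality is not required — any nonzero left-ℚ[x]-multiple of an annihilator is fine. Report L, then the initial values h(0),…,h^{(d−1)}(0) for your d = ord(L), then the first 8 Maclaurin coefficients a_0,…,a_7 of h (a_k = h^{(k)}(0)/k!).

L = 18·Dx - 6·Dx^2 + Dx^3  (order 3).
h: a_k = 0, 0, 9/2, 9, 27/4, 0, -81/20, -243/70, …
ICs: h(0) = 0, h′(0) = 0, h′′(0) = 9.

f: a_k = -3, -9, -27/2, -27/2, -81/8, -243/40, -243/80, -729/560, …
g: a_k = 0, -3, 0, 9/2, 0, -81/40, 0, 243/560, …
L₀ := L_f ⊗_s L_g (sym. prod.), ord ≤ 2.
h=∫h₀ ⇒ L = L₀·Dx.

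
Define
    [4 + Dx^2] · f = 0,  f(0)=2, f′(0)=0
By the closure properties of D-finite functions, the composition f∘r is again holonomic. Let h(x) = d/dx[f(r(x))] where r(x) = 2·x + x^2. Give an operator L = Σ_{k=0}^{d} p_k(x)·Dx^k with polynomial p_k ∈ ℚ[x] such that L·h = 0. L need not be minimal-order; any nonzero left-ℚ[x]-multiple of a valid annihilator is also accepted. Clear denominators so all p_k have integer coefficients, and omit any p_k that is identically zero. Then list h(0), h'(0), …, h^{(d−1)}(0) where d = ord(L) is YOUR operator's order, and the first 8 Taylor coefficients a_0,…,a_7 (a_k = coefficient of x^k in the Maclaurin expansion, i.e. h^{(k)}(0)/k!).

L = (19 + 64·x + 96·x^2 + 64·x^3 + 16·x^4) + (-3 - 3·x)·Dx + (1 + 2·x + x^2)·Dx^2  (order 2).
h: a_k = 0, -32, -48, 208/3, 640/3, 1856/15, -2464/15, -95968/315, …
ICs: h(0) = 0, h′(0) = -32.

f: a_k = 2, 0, -4, 0, 4/3, 0, -8/45, 0, …
f∘r: x↦r, Dx↦Dx/r' in L_f ⇒ L₀.
Differentiate: ansatz ord ≤ ord L₀ ⇒ L.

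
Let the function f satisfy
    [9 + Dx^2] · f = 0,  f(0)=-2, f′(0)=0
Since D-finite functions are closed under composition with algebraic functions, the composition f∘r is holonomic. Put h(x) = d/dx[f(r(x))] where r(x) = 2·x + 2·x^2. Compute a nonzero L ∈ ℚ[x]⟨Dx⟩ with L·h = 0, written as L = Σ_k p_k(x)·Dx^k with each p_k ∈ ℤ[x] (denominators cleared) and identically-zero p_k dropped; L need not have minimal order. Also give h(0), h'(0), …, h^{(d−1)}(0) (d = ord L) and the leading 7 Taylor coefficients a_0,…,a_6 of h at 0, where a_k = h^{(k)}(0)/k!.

f: a_k = -2, 0, 9, 0, -27/4, 0, 81/40, …
Substitute x→r, Dx→(1/r')Dx; clear ⇒ L₀.
Derive L from L₀ (diff closure).
L = (48 + 288·x + 864·x^2 + 1152·x^3 + 576·x^4) + (-6 - 12·x)·Dx + (1 + 4·x + 4·x^2)·Dx^2  (order 2).
h: a_k = 0, 72, 216, -288, -2160, -15552/5, 12096/5, …
ICs: h(0) = 0, h′(0) = 72.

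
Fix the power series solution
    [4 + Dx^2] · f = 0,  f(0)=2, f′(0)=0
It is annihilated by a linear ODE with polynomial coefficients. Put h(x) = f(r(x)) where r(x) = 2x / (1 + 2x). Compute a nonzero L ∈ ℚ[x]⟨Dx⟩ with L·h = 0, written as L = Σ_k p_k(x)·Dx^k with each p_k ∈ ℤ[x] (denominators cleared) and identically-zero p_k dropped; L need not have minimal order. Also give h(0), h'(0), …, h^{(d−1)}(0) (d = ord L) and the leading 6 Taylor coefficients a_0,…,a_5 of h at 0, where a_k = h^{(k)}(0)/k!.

f: a_k = 2, 0, -4, 0, 4/3, 0, …
Substitute x→r, Dx→(1/r')Dx; clear ⇒ L₀.
L = 16 + (4 + 24·x + 48·x^2 + 32·x^3)·Dx + (1 + 8·x + 24·x^2 + 32·x^3 + 16·x^4)·Dx^2  (order 2).
h: a_k = 2, 0, -16, 64, -512/3, 1024/3, …
ICs: h(0) = 2, h′(0) = 0.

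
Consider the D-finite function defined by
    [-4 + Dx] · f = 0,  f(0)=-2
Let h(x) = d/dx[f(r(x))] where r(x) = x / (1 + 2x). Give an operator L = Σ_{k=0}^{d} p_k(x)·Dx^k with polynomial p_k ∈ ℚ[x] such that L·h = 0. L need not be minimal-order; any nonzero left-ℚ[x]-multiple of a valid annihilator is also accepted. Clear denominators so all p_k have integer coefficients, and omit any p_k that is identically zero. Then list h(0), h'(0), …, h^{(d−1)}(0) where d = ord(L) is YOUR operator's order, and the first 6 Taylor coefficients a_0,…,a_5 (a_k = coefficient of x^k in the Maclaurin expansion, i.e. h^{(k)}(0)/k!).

f: a_k = -2, -8, -16, -64/3, -64/3, -256/15, …
Change of var in L_f (x↦r) gives L₀.
Derive L from L₀ (diff closure).
L = -8·x + (-1 - 4·x - 4·x^2)·Dx  (order 1).
h: a_k = -8, 0, 32, -256/3, 128, -1024/15, …
ICs: h(0) = -8.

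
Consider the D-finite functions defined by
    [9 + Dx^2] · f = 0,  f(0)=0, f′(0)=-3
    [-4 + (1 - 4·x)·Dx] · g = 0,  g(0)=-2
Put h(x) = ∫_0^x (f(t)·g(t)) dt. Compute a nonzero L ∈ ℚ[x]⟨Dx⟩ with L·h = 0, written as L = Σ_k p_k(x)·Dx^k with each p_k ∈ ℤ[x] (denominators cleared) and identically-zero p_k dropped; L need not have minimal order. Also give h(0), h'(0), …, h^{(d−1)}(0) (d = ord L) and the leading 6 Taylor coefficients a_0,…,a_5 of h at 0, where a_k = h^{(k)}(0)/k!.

f: a_k = 0, -3, 0, 9/2, 0, -81/40, …
g: a_k = -2, -8, -32, -128, -512, -2048, …
Sym-product of L_f,L_g gives L₀ (≤ ord 2).
Integrate: L := L₀·Dx.
L = (-9 + 36·x)·Dx + 8·Dx^2 + (-1 + 4·x)·Dx^3  (order 3).
h: a_k = 0, 0, 3, 8, 87/4, 348/5, …
ICs: h(0) = 0, h′(0) = 0, h′′(0) = 6.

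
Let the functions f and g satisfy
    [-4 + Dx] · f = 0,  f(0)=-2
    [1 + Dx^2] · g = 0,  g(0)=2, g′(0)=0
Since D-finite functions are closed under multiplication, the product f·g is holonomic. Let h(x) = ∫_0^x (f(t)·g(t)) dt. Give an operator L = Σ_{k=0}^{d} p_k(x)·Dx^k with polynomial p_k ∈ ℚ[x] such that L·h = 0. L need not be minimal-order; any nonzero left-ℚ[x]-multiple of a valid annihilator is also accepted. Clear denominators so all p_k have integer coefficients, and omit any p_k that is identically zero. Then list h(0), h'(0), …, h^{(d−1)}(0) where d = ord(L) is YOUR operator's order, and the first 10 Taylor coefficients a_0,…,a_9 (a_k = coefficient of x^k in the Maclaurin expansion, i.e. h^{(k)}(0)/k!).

L = 17·Dx - 8·Dx^2 + Dx^3  (order 3).
h: a_k = 0, -4, -8, -10, -26/3, -161/30, -101/45, -11/28, 727/2520, 31679/90720, …
ICs: h(0) = 0, h′(0) = -4, h′′(0) = -16.

f: a_k = -2, -8, -16, -64/3, -64/3, -256/15, -512/45, -2048/315, -1024/315, -4096/2835, …
g: a_k = 2, 0, -1, 0, 1/12, 0, -1/360, 0, 1/20160, 0, …
L₀ := L_f ⊗_s L_g (sym. prod.), ord ≤ 2.
∫: right-multiply L₀ by Dx.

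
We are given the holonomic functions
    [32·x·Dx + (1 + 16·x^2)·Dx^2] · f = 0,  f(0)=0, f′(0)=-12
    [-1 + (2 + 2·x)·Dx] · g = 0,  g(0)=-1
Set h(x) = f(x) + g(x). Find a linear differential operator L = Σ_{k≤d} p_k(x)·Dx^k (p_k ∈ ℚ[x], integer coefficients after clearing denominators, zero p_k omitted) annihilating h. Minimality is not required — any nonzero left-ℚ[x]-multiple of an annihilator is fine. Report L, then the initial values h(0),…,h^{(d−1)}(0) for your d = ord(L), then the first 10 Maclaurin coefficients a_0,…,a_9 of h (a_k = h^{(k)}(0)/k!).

f: a_k = 0, -12, 0, 64, 0, -3072/5, 0, 49152/7, 0, -262144/3, …
g: a_k = -1, -1/2, 1/8, -1/16, 5/128, -7/256, 21/1024, -33/2048, 429/32768, -715/65536, …
Weyl lclm of L_f,L_g ⇒ L₀ (ord ≤ 3).
L = (-64 - 160·x + 3072·x^2 + 1536·x^3)·Dx + (-131 - 256·x + 5920·x^2 + 12288·x^3 + 5376·x^4)·Dx^2 + (-2 + 126·x + 192·x^2 + 2112·x^3 + 3584·x^4 + 1536·x^5)·Dx^3  (order 3).
h: a_k = -1, -25/2, 1/8, 1023/16, 5/128, -786467/1280, 21/1024, 100663065/14336, 429/32768, -17179871329/196608, …
ICs: h(0) = -1, h′(0) = -25/2, h′′(0) = 1/4.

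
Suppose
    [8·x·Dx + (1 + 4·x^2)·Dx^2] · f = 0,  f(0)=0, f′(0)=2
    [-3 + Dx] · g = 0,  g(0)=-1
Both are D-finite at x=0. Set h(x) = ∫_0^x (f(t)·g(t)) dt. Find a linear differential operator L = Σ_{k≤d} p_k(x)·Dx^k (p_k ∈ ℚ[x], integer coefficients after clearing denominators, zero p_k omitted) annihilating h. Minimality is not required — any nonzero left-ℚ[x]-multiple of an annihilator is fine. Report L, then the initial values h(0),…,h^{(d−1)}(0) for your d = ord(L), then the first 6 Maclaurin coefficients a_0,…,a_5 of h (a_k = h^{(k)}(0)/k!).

f: a_k = 0, 2, 0, -8/3, 0, 32/5, …
g: a_k = -1, -3, -9/2, -9/2, -27/8, -81/40, …
h₀=f·g: eliminate ⇒ L₀, order ≤ 2·1.
h=∫h₀ ⇒ L = L₀·Dx.
L = (9 - 24·x + 36·x^2)·Dx + (-6 + 8·x - 24·x^2)·Dx^2 + (1 + 4·x^2)·Dx^3  (order 3).
h: a_k = 0, 0, -1, -2, -19/12, -1/5, …
ICs: h(0) = 0, h′(0) = 0, h′′(0) = -2.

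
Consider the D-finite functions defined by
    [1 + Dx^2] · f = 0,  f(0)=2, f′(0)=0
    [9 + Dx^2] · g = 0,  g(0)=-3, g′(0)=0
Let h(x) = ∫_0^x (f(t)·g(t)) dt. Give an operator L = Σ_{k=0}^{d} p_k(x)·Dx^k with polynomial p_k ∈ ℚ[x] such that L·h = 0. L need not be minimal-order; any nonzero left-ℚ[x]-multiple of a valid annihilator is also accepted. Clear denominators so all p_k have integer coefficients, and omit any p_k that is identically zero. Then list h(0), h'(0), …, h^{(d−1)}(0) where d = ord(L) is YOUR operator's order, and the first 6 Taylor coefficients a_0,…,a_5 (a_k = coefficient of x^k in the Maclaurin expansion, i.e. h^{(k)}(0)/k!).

f: a_k = 2, 0, -1, 0, 1/12, 0, …
g: a_k = -3, 0, 27/2, 0, -81/8, 0, …
Product ⇒ symmetric product L₀, ord ≤ 4.
Integrate: L := L₀·Dx.
L = 64·Dx + 20·Dx^3 + Dx^5  (order 5).
h: a_k = 0, -6, 0, 10, 0, -34/5, …
ICs: h(0) = 0, h′(0) = -6, h′′(0) = 0, h′′′(0) = 60, h′′′′(0) = 0.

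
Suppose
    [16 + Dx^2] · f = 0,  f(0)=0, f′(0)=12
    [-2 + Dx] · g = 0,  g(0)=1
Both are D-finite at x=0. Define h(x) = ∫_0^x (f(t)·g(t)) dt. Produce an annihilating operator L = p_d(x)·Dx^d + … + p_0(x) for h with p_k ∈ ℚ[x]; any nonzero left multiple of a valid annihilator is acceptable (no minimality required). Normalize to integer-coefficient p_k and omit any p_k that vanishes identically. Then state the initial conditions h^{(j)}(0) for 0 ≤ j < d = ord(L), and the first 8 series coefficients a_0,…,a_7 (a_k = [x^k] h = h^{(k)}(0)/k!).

L = 20·Dx - 4·Dx^2 + Dx^3  (order 3).
h: a_k = 0, 0, 6, 8, -2, -48/5, -76/15, 176/105, …
ICs: h(0) = 0, h′(0) = 0, h′′(0) = 12.

f: a_k = 0, 12, 0, -32, 0, 128/5, 0, -1024/105, …
g: a_k = 1, 2, 2, 4/3, 2/3, 4/15, 4/45, 8/315, …
L₀ := L_f ⊗_s L_g (sym. prod.), ord ≤ 2.
∫: right-multiply L₀ by Dx.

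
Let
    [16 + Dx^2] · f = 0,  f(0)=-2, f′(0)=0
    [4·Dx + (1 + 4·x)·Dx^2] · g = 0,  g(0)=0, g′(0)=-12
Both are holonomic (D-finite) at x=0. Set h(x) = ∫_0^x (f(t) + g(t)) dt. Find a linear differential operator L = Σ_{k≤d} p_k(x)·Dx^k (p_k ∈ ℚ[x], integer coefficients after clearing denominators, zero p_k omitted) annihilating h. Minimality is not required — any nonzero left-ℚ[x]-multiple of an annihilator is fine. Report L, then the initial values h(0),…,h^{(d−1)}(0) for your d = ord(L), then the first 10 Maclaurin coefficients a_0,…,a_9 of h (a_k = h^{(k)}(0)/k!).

L = (448 + 512·x + 1024·x^2)·Dx^2 + (48 + 320·x + 768·x^2 + 1024·x^3)·Dx^3 + (28 + 32·x + 64·x^2)·Dx^4 + (3 + 20·x + 48·x^2 + 64·x^3)·Dx^5  (order 5).
h: a_k = 0, -2, -6, 40/3, -16, 512/15, -512/5, 92672/315, -6144/7, 7740416/2835, …
ICs: h(0) = 0, h′(0) = -2, h′′(0) = -12, h′′′(0) = 80, h′′′′(0) = -384.

f: a_k = -2, 0, 16, 0, -64/3, 0, 512/45, 0, -1024/315, 0, …
g: a_k = 0, -12, 24, -64, 192, -3072/5, 2048, -49152/7, 24576, -262144/3, …
L₀ := lclm(L_f,L_g); ord L₀ ≤ 2+2.
Integrate: L := L₀·Dx.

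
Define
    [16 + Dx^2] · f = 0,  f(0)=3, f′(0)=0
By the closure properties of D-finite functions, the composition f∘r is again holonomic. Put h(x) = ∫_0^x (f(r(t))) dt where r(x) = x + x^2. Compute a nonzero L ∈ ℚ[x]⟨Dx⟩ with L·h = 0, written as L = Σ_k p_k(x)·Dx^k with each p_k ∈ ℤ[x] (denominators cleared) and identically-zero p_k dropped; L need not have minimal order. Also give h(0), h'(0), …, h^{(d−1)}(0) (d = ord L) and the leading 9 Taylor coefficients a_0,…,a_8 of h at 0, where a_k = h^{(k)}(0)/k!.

f: a_k = 3, 0, -24, 0, 32, 0, -256/15, 0, 512/105, …
f∘r: x↦r, Dx↦Dx/r' in L_f ⇒ L₀.
∫: right-multiply L₀ by Dx.
L = (16 + 96·x + 192·x^2 + 128·x^3)·Dx - 2·Dx^2 + (1 + 2·x)·Dx^3  (order 3).
h: a_k = 0, 3, 0, -8, -12, 8/5, 64/3, 2624/105, 16/5, …
ICs: h(0) = 0, h′(0) = 3, h′′(0) = 0.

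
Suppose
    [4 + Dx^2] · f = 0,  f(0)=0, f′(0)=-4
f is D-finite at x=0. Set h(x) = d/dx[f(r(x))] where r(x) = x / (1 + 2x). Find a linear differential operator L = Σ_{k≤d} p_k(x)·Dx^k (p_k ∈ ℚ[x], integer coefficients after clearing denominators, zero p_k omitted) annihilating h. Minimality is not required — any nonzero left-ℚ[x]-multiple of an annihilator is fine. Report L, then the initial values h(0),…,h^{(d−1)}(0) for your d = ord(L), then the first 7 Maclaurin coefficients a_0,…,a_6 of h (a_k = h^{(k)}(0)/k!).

L = (28 + 96·x + 96·x^2) + (12 + 72·x + 144·x^2 + 96·x^3)·Dx + (1 + 8·x + 24·x^2 + 32·x^3 + 16·x^4)·Dx^2  (order 2).
h: a_k = -4, 16, -40, 64, -8/3, -480, 110896/45, …
ICs: h(0) = -4, h′(0) = 16.

f: a_k = 0, -4, 0, 8/3, 0, -8/15, 0, …
h₀=f(r): pull back L_f along r ⇒ L₀.
h₀' ⇒ L via d/dx closure of L₀.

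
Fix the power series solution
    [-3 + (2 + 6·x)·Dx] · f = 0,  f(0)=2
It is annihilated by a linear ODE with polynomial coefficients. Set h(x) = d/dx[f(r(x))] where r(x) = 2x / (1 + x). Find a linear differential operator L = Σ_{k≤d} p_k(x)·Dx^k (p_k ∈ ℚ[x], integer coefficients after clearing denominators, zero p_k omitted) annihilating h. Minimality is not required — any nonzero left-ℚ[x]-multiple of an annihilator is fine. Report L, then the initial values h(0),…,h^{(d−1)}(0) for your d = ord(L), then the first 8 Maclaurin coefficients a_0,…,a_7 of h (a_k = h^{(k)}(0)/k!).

f: a_k = 2, 3, -9/4, 27/8, -405/64, 1701/128, -15309/512, 72171/1024, …
f∘r: x↦r, Dx↦Dx/r' in L_f ⇒ L₀.
h=h₀': d/dx-closure on L₀ ⇒ L.
L = (-5 - 14·x) + (-1 - 8·x - 7·x^2)·Dx  (order 1).
h: a_k = 6, -30, 153, -861, 20685/4, -128961/4, 1644825/8, -10648221/8, …
ICs: h(0) = 6.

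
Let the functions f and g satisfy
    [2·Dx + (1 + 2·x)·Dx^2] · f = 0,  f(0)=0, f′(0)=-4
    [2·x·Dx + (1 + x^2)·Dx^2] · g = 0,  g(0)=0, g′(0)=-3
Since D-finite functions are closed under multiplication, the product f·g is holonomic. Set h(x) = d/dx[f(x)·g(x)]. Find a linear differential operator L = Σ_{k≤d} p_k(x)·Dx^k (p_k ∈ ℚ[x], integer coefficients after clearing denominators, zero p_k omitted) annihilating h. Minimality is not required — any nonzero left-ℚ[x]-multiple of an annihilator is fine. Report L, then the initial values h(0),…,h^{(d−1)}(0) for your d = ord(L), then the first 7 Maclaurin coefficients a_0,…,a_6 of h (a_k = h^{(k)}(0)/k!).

f: a_k = 0, -4, 4, -16/3, 8, -64/5, 64/3, …
g: a_k = 0, -3, 0, 1, 0, -3/5, 0, …
f·g: L₀ = L_f ⊗_s L_g, ord ≤ 2·2.
h₀' ⇒ L via d/dx closure of L₀.
L = (24 + 80·x + 88·x^2 + 240·x^3 + 240·x^4 + 208·x^5 + 16·x^7) + (12 + 80·x + 332·x^2 + 608·x^3 + 880·x^4 + 744·x^5 + 560·x^6 + 24·x^7 + 56·x^8)·Dx + (12 + 52·x + 168·x^2 + 372·x^3 + 516·x^4 + 564·x^5 + 384·x^6 + 276·x^7 + 24·x^8 + 32·x^9)·Dx^2 + (2 + 12·x + 34·x^2 + 64·x^3 + 87·x^4 + 96·x^5 + 84·x^6 + 48·x^7 + 33·x^8 + 4·x^9 + 4·x^10)·Dx^3  (order 3).
h: a_k = 0, 24, -36, 48, -100, 1064/5, -2044/5, …
ICs: h(0) = 0, h′(0) = 24, h′′(0) = -72.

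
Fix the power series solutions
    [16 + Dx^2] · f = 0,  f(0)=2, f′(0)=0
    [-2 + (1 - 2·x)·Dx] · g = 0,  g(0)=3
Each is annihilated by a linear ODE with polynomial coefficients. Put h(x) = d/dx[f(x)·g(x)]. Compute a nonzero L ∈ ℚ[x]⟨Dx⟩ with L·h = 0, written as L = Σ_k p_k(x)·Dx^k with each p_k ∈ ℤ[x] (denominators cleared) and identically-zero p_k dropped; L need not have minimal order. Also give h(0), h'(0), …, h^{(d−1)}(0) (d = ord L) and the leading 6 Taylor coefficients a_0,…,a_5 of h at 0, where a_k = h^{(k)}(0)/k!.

L = (8 - 64·x + 64·x^2) + (-4 + 8·x)·Dx + (1 - 4·x + 4·x^2)·Dx^2  (order 2).
h: a_k = 12, -48, -144, -128, -320, -4864/5, …
ICs: h(0) = 12, h′(0) = -48.

f: a_k = 2, 0, -16, 0, 64/3, 0, …
g: a_k = 3, 6, 12, 24, 48, 96, …
Sym-product of L_f,L_g gives L₀ (≤ ord 2).
Derive L from L₀ (diff closure).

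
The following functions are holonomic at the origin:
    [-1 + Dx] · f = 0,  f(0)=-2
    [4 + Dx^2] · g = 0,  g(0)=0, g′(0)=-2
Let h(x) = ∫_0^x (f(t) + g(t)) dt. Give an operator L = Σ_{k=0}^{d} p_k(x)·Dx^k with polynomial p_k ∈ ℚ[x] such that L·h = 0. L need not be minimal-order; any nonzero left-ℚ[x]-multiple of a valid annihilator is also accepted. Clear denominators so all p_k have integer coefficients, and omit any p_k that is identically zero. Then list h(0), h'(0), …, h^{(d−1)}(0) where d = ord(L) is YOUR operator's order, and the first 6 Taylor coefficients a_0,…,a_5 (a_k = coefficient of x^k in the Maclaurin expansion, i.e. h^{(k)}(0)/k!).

L = -4·Dx + 4·Dx^2 - Dx^3 + Dx^4  (order 4).
h: a_k = 0, -2, -2, -1/3, 1/4, -1/60, …
ICs: h(0) = 0, h′(0) = -2, h′′(0) = -4, h′′′(0) = -2.

f: a_k = -2, -2, -1, -1/3, -1/12, -1/60, …
g: a_k = 0, -2, 0, 4/3, 0, -4/15, …
L₀ := lclm(L_f,L_g); ord L₀ ≤ 1+2.
∫: right-multiply L₀ by Dx.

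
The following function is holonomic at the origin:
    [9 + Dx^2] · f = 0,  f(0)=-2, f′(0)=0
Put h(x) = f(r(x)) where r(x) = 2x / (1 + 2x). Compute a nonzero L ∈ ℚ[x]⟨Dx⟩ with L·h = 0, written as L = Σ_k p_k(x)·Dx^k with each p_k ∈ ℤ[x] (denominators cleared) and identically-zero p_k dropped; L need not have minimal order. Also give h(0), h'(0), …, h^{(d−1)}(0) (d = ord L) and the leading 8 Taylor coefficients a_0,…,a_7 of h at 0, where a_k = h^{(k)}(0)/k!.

L = 36 + (4 + 24·x + 48·x^2 + 32·x^3)·Dx + (1 + 8·x + 24·x^2 + 32·x^3 + 16·x^4)·Dx^2  (order 2).
h: a_k = -2, 0, 36, -144, 324, -288, -6552/5, 44064/5, …
ICs: h(0) = -2, h′(0) = 0.

f: a_k = -2, 0, 9, 0, -27/4, 0, 81/40, 0, …
Change of var in L_f (x↦r) gives L₀.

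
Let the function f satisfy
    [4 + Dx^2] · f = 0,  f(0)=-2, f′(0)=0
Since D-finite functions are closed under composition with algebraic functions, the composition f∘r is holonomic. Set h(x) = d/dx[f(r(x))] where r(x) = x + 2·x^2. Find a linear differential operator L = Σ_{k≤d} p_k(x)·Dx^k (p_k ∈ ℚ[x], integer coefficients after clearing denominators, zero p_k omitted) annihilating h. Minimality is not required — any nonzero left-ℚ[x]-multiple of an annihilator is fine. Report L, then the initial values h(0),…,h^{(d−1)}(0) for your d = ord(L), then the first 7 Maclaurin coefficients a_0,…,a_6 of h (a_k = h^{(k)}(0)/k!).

f: a_k = -2, 0, 4, 0, -4/3, 0, 8/45, …
L₀ from L_f via x↦r, Dx↦r'^{-1}Dx.
Differentiate: ansatz ord ≤ ord L₀ ⇒ L.
L = (52 + 64·x + 384·x^2 + 1024·x^3 + 1024·x^4) + (-12 - 48·x)·Dx + (1 + 8·x + 16·x^2)·Dx^2  (order 2).
h: a_k = 0, 8, 48, 176/3, -160/3, -2864/15, -4256/15, …
ICs: h(0) = 0, h′(0) = 8.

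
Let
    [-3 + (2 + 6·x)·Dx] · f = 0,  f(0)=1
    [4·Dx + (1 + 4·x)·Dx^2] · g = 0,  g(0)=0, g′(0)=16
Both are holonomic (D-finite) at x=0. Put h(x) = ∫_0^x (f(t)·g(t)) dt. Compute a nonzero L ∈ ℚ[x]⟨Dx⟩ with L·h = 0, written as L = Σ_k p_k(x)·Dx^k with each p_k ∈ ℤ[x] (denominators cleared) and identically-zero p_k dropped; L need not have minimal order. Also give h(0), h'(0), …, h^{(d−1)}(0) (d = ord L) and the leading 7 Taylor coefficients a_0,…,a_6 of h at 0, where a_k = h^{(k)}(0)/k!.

f: a_k = 1, 3/2, -9/8, 27/16, -405/128, 1701/256, -15309/1024, …
g: a_k = 0, 16, -32, 256/3, -256, 4096/5, -8192/3, …
Sym-product of L_f,L_g gives L₀ (≤ ord 2).
∫: right-multiply L₀ by Dx.
L = (3 + 36·x)·Dx + (4 + 12·x)·Dx^2 + (4 + 40·x + 132·x^2 + 144·x^3)·Dx^3  (order 3).
h: a_k = 0, 0, 8, -8/3, 29/6, -13, 9383/240, …
ICs: h(0) = 0, h′(0) = 0, h′′(0) = 16.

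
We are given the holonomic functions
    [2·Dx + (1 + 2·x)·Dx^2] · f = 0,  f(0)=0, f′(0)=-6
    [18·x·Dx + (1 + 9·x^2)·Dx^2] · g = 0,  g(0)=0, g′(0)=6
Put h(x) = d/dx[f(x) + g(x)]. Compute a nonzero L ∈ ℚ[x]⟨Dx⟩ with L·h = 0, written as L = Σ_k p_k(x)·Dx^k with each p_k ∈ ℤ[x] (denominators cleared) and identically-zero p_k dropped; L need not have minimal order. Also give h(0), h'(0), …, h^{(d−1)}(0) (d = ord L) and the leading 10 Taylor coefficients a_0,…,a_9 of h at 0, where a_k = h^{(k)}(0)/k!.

L = (-18 - 108·x + 486·x^2 + 324·x^3) + (-13 - 36·x + 135·x^2 + 972·x^3 + 648·x^4)·Dx + (-1 + 7·x + 18·x^2 + 81·x^3 + 243·x^4 + 162·x^5)·Dx^2  (order 2).
h: a_k = 0, 12, -78, 48, 390, 192, -4758, 768, 37830, 3072, …
ICs: h(0) = 0, h′(0) = 12.

f: a_k = 0, -6, 6, -8, 12, -96/5, 32, -384/7, 96, -512/3, …
g: a_k = 0, 6, 0, -18, 0, 486/5, 0, -4374/7, 0, 4374, …
h₀=f+g: left-lcm gives L₀, ord ≤ 4.
Differentiate: ansatz ord ≤ ord L₀ ⇒ L.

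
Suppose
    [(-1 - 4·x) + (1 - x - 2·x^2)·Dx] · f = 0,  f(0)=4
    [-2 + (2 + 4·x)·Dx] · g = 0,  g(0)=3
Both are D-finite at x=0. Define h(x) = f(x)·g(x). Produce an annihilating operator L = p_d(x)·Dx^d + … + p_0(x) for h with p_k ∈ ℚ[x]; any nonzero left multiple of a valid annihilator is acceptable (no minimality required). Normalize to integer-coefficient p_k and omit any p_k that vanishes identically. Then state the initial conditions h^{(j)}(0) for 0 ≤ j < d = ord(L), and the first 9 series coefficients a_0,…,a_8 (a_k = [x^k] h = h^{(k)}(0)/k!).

f: a_k = 4, 4, 12, 20, 44, 84, 172, 340, 684, …
g: a_k = 3, 3, -3/2, 3/2, -15/8, 21/8, -63/16, 99/16, -1287/128, …
L₀ := L_f ⊗_s L_g (sym. prod.), ord ≤ 1.
L = (2 + 5·x + 6·x^2) + (-1 - x + 4·x^2 + 4·x^3)·Dx  (order 1).
h: a_k = 12, 24, 42, 96, 345/2, 375, 2817/4, 1479, 91113/32, …
ICs: h(0) = 12.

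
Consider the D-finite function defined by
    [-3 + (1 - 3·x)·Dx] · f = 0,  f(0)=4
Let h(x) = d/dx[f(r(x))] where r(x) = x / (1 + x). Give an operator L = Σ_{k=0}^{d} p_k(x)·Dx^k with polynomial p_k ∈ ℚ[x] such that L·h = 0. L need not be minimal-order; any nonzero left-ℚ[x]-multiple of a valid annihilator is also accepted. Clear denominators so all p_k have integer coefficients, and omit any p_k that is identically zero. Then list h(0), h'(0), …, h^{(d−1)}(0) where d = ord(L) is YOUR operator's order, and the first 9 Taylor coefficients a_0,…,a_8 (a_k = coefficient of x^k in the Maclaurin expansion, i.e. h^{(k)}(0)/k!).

L = 4 + (-1 + 2·x)·Dx  (order 1).
h: a_k = 12, 48, 144, 384, 960, 2304, 5376, 12288, 27648, …
ICs: h(0) = 12.

f: a_k = 4, 12, 36, 108, 324, 972, 2916, 8748, 26244, …
Change of var in L_f (x↦r) gives L₀.
h=h₀': d/dx-closure on L₀ ⇒ L.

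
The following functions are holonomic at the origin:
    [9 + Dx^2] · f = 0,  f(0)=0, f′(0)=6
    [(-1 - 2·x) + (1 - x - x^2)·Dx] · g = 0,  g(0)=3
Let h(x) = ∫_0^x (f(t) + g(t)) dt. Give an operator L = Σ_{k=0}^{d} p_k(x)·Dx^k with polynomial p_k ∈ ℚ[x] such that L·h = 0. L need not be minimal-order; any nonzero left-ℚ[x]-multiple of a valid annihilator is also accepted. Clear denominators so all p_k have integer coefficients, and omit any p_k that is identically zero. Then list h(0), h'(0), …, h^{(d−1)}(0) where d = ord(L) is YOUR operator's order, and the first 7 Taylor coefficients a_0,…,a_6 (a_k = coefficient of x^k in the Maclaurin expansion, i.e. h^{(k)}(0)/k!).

f: a_k = 0, 6, 0, -9, 0, 81/20, 0, …
g: a_k = 3, 3, 6, 9, 15, 24, 39, …
L₀ := lclm(L_f,L_g); ord L₀ ≤ 2+1.
Integrate: L := L₀·Dx.
L = (-243 - 432·x + 81·x^2 - 216·x^3 - 405·x^4 - 162·x^5)·Dx + (117 - 225·x - 36·x^2 + 297·x^3 - 54·x^4 - 243·x^5 - 81·x^6)·Dx^2 + (-27 - 48·x + 9·x^2 - 24·x^3 - 45·x^4 - 18·x^5)·Dx^3 + (13 - 25·x - 4·x^2 + 33·x^3 - 6·x^4 - 27·x^5 - 9·x^6)·Dx^4  (order 4).
h: a_k = 0, 3, 9/2, 2, 0, 3, 187/40, …
ICs: h(0) = 0, h′(0) = 3, h′′(0) = 9, h′′′(0) = 12.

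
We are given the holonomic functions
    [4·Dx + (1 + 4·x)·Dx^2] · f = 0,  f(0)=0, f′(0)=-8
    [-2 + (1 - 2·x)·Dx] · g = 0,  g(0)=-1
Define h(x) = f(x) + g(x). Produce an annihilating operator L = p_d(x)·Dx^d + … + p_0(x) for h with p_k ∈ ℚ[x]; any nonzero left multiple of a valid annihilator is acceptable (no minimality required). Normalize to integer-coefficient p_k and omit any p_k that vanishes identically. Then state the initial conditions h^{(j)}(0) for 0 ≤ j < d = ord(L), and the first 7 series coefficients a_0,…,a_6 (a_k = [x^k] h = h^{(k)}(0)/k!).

f: a_k = 0, -8, 16, -128/3, 128, -2048/5, 4096/3, …
g: a_k = -1, -2, -4, -8, -16, -32, -64, …
f+g: L₀ = lclm(L_f,L_g), ord ≤ 2+1.
L = (-28 - 16·x)·Dx + (1 - 40·x - 32·x^2)·Dx^2 + (1 + 3·x - 6·x^2 - 8·x^3)·Dx^3  (order 3).
h: a_k = -1, -10, 12, -152/3, 112, -2208/5, 3904/3, …
ICs: h(0) = -1, h′(0) = -10, h′′(0) = 24.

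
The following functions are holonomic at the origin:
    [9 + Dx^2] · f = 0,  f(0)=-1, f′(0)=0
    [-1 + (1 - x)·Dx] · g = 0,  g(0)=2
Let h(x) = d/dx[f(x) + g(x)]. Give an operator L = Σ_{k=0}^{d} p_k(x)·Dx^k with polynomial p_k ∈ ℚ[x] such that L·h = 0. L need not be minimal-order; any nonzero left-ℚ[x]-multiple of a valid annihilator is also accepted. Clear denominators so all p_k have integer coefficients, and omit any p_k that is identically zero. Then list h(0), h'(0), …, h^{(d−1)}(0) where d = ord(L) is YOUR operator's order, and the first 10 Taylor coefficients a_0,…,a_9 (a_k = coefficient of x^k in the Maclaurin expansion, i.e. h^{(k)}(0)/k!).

L = (126 - 108·x + 54·x^2) + (-45 + 99·x - 81·x^2 + 27·x^3)·Dx + (14 - 12·x + 6·x^2)·Dx^2 + (-5 + 11·x - 9·x^2 + 3·x^3)·Dx^3  (order 3).
h: a_k = 2, 13, 6, -11/2, 10, 723/40, 14, 8231/560, 18, 90329/4480, …
ICs: h(0) = 2, h′(0) = 13, h′′(0) = 12.

f: a_k = -1, 0, 9/2, 0, -27/8, 0, 81/80, 0, -729/4480, 0, …
g: a_k = 2, 2, 2, 2, 2, 2, 2, 2, 2, 2, …
Weyl lclm of L_f,L_g ⇒ L₀ (ord ≤ 3).
Differentiate: ansatz ord ≤ ord L₀ ⇒ L.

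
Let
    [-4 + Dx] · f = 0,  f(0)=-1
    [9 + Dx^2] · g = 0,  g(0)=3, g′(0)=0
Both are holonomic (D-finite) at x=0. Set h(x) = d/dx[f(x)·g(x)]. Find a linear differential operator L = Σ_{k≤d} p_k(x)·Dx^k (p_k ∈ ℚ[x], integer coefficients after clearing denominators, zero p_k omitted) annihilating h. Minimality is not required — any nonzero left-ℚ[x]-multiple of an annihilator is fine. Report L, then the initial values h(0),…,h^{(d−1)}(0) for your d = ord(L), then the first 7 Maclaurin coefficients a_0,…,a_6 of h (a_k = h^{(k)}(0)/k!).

L = 25 - 8·Dx + Dx^2  (order 2).
h: a_k = -12, -21, 66, 527/2, 779/2, 11753/40, 4031/60, …
ICs: h(0) = -12, h′(0) = -21.

f: a_k = -1, -4, -8, -32/3, -32/3, -128/15, -256/45, …
g: a_k = 3, 0, -27/2, 0, 81/8, 0, -243/80, …
Sym-product of L_f,L_g gives L₀ (≤ ord 2).
Differentiate: ansatz ord ≤ ord L₀ ⇒ L.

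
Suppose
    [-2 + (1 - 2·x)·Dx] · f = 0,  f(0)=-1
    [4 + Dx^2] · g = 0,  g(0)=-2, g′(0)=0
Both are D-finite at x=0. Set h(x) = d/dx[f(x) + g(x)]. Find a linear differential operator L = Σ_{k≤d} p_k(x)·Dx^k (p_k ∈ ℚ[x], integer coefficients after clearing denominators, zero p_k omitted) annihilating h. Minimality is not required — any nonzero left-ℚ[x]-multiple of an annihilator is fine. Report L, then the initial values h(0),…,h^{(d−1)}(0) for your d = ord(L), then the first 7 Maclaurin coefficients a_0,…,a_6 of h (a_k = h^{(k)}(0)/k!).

L = (208 - 64·x + 64·x^2) + (-28 + 72·x - 48·x^2 + 32·x^3)·Dx + (52 - 16·x + 16·x^2)·Dx^2 + (-7 + 18·x - 12·x^2 + 8·x^3)·Dx^3  (order 3).
h: a_k = -2, 0, -24, -208/3, -160, -5744/15, -896, …
ICs: h(0) = -2, h′(0) = 0, h′′(0) = -48.

f: a_k = -1, -2, -4, -8, -16, -32, -64, …
g: a_k = -2, 0, 4, 0, -4/3, 0, 8/45, …
Sum ⇒ L₀ = lclm(L_f,L_g) in ℚ(x)⟨Dx⟩.
h₀' ⇒ L via d/dx closure of L₀.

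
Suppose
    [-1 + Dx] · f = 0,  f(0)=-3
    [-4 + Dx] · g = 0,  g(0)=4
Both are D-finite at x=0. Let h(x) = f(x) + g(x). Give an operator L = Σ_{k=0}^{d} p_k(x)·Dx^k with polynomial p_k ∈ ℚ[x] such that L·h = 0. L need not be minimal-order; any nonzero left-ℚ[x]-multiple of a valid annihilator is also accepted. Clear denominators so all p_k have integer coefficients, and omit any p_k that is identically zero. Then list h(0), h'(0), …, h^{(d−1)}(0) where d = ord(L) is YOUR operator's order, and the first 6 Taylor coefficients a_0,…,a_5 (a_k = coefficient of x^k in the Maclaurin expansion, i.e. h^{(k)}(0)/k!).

L = 4 - 5·Dx + Dx^2  (order 2).
h: a_k = 1, 13, 61/2, 253/6, 1021/24, 4093/120, …
ICs: h(0) = 1, h′(0) = 13.

f: a_k = -3, -3, -3/2, -1/2, -1/8, -1/40, …
g: a_k = 4, 16, 32, 128/3, 128/3, 512/15, …
h₀=f+g: left-lcm gives L₀, ord ≤ 2.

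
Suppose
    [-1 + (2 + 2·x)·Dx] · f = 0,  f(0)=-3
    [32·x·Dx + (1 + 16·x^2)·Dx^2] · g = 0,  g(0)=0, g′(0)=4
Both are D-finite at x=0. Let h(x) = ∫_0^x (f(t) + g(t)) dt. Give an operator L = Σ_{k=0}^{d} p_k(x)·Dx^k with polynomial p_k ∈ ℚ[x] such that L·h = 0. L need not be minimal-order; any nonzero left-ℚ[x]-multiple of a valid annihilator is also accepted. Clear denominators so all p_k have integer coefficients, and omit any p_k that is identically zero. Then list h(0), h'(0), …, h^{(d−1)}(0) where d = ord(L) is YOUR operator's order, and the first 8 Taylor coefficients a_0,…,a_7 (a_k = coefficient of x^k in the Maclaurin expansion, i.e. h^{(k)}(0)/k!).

f: a_k = -3, -3/2, 3/8, -3/16, 15/128, -21/256, 63/1024, -99/2048, …
g: a_k = 0, 4, 0, -64/3, 0, 1024/5, 0, -16384/7, …
f+g: L₀ = lclm(L_f,L_g), ord ≤ 1+2.
h=∫h₀ ⇒ L = L₀·Dx.
L = (-64 - 160·x + 3072·x^2 + 1536·x^3)·Dx^2 + (-131 - 256·x + 5920·x^2 + 12288·x^3 + 5376·x^4)·Dx^3 + (-2 + 126·x + 192·x^2 + 2112·x^3 + 3584·x^4 + 1536·x^5)·Dx^4  (order 4).
h: a_k = 0, -3, 5/4, 1/8, -1033/192, 3/128, 262039/7680, 9/1024, …
ICs: h(0) = 0, h′(0) = -3, h′′(0) = 5/2, h′′′(0) = 3/4.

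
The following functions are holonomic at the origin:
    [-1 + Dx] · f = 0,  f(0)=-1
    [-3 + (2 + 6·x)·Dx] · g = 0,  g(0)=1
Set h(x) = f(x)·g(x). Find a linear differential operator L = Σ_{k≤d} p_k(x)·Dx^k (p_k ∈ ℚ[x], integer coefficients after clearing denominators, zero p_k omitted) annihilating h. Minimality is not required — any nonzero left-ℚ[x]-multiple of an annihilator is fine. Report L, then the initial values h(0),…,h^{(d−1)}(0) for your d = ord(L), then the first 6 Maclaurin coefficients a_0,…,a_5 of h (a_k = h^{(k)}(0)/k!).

f: a_k = -1, -1, -1/2, -1/6, -1/24, -1/120, …
g: a_k = 1, 3/2, -9/8, 27/16, -405/128, 1701/256, …
L₀ := L_f ⊗_s L_g (sym. prod.), ord ≤ 1.
L = (-5 - 6·x) + (2 + 6·x)·Dx  (order 1).
h: a_k = -1, -5/2, -7/8, -71/48, 671/384, -16157/3840, …
ICs: h(0) = -1.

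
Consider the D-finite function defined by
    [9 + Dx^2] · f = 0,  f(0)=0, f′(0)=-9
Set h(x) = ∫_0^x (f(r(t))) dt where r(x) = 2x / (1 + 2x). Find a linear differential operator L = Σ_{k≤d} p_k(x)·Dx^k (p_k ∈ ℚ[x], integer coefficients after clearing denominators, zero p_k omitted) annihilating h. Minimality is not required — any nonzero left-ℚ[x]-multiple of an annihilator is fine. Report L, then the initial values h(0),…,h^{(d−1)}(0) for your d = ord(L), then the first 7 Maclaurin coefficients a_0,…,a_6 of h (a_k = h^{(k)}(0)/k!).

L = 36·Dx + (4 + 24·x + 48·x^2 + 32·x^3)·Dx^2 + (1 + 8·x + 24·x^2 + 32·x^3 + 16·x^4)·Dx^3  (order 3).
h: a_k = 0, 0, -9, 12, 9, -504/5, 1758/5, …
ICs: h(0) = 0, h′(0) = 0, h′′(0) = -18.

f: a_k = 0, -9, 0, 27/2, 0, -243/40, 0, …
f∘r: x↦r, Dx↦Dx/r' in L_f ⇒ L₀.
h=∫₀ˣh₀: take L = L₀·Dx.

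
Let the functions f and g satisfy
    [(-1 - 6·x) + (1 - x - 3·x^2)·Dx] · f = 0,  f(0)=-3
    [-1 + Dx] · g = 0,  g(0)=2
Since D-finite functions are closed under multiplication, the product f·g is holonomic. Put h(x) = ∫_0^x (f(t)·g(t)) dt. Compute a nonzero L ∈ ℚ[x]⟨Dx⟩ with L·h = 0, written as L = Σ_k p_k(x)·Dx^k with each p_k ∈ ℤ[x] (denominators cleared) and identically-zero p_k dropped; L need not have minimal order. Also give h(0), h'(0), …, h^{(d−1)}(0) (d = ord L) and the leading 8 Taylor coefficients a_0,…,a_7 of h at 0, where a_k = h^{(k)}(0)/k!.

f: a_k = -3, -3, -12, -21, -57, -120, -291, -651, …
g: a_k = 2, 2, 1, 1/3, 1/12, 1/60, 1/360, 1/2520, …
f·g: L₀ = L_f ⊗_s L_g, ord ≤ 1·1.
h=∫₀ˣh₀: take L = L₀·Dx.
L = (2 + 5·x - 3·x^2)·Dx + (-1 + x + 3·x^2)·Dx^2  (order 2).
h: a_k = 0, -6, -6, -11, -35/2, -677/20, -3793/60, -106447/840, …
ICs: h(0) = 0, h′(0) = -6.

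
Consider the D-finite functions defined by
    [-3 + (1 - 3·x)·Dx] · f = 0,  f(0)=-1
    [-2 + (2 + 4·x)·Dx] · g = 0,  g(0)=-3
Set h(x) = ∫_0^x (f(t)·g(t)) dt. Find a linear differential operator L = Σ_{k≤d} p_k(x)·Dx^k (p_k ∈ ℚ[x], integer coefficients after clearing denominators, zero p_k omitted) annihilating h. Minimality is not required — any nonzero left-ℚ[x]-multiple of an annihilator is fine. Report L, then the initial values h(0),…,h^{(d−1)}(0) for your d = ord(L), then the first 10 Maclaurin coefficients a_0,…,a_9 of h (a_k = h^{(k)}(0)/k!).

L = (4 + 3·x)·Dx + (-1 + x + 6·x^2)·Dx^2  (order 2).
h: a_k = 0, 3, 6, 23/2, 105/4, 501/8, 157, 45153/112, 67779/64, 361345/128, …
ICs: h(0) = 0, h′(0) = 3.

f: a_k = -1, -3, -9, -27, -81, -243, -729, -2187, -6561, -19683, …
g: a_k = -3, -3, 3/2, -3/2, 15/8, -21/8, 63/16, -99/16, 1287/128, -2145/128, …
Product ⇒ symmetric product L₀, ord ≤ 1.
h=∫₀ˣh₀: take L = L₀·Dx.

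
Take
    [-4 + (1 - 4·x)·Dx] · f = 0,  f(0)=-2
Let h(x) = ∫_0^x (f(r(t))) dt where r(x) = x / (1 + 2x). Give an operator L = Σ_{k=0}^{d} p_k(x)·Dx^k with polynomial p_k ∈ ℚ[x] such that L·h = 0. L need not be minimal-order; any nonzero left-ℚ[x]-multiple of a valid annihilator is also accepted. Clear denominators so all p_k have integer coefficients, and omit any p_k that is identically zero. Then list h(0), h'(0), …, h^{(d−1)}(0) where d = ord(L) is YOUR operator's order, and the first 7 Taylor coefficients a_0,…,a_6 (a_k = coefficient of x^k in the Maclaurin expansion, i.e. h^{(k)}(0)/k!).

f: a_k = -2, -8, -32, -128, -512, -2048, -8192, …
Change of var in L_f (x↦r) gives L₀.
h=∫h₀ ⇒ L = L₀·Dx.
L = 4·Dx + (-1 + 4·x^2)·Dx^2  (order 2).
h: a_k = 0, -2, -4, -16/3, -8, -64/5, -64/3, …
ICs: h(0) = 0, h′(0) = -2.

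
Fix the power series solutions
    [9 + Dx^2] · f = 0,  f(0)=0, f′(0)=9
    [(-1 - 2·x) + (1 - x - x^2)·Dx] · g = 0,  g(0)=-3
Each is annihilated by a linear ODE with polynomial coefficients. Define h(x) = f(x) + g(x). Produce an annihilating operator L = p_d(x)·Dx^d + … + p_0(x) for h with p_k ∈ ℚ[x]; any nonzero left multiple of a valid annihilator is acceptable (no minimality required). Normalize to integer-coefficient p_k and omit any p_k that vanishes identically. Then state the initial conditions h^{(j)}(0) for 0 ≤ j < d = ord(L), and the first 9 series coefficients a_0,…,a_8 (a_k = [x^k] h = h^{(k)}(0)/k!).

f: a_k = 0, 9, 0, -27/2, 0, 243/40, 0, -729/560, 0, …
g: a_k = -3, -3, -6, -9, -15, -24, -39, -63, -102, …
L₀ := lclm(L_f,L_g); ord L₀ ≤ 2+1.
L = (-243 - 432·x + 81·x^2 - 216·x^3 - 405·x^4 - 162·x^5) + (117 - 225·x - 36·x^2 + 297·x^3 - 54·x^4 - 243·x^5 - 81·x^6)·Dx + (-27 - 48·x + 9·x^2 - 24·x^3 - 45·x^4 - 18·x^5)·Dx^2 + (13 - 25·x - 4·x^2 + 33·x^3 - 6·x^4 - 27·x^5 - 9·x^6)·Dx^3  (order 3).
h: a_k = -3, 6, -6, -45/2, -15, -717/40, -39, -36009/560, -102, …
ICs: h(0) = -3, h′(0) = 6, h′′(0) = -12.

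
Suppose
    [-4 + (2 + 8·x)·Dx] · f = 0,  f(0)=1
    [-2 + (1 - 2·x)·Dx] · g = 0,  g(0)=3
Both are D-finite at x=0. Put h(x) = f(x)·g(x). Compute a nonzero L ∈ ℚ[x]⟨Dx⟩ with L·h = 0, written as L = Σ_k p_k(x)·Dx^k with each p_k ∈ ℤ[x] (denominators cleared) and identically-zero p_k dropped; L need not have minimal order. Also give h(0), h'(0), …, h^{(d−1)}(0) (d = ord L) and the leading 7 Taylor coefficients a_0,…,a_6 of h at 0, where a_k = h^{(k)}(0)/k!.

f: a_k = 1, 2, -2, 4, -10, 28, -84, …
g: a_k = 3, 6, 12, 24, 48, 96, 192, …
L₀ := L_f ⊗_s L_g (sym. prod.), ord ≤ 1.
L = (4 + 4·x) + (-1 - 2·x + 8·x^2)·Dx  (order 1).
h: a_k = 3, 12, 18, 48, 66, 216, 180, …
ICs: h(0) = 3.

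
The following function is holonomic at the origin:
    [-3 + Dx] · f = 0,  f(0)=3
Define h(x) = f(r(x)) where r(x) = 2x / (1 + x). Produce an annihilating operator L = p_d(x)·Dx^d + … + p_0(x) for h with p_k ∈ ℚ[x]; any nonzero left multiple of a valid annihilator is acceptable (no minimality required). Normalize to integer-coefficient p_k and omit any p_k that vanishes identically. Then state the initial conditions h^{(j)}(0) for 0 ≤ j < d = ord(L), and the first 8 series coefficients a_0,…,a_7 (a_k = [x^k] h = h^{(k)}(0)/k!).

f: a_k = 3, 9, 27/2, 27/2, 81/8, 243/40, 243/80, 729/560, …
f∘r: x↦r, Dx↦Dx/r' in L_f ⇒ L₀.
L = -6 + (1 + 2·x + x^2)·Dx  (order 1).
h: a_k = 3, 18, 36, 18, -18, -18/5, 72/5, -342/35, …
ICs: h(0) = 3.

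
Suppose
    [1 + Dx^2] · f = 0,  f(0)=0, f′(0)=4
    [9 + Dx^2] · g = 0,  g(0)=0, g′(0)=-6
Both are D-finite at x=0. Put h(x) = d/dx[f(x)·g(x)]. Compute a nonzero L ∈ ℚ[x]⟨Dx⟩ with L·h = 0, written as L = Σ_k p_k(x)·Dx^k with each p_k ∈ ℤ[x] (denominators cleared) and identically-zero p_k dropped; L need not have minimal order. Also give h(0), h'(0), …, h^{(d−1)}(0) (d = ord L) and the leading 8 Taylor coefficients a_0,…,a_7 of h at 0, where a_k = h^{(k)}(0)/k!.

f: a_k = 0, 4, 0, -2/3, 0, 1/30, 0, -1/1260, …
g: a_k = 0, -6, 0, 9, 0, -81/20, 0, 243/280, …
h₀=f·g: eliminate ⇒ L₀, order ≤ 2·2.
Differentiate: ansatz ord ≤ ord L₀ ⇒ L.
L = 64 + 20·Dx^2 + Dx^4  (order 4).
h: a_k = 0, -48, 0, 160, 0, -672/5, 0, 1088/21, …
ICs: h(0) = 0, h′(0) = -48, h′′(0) = 0, h′′′(0) = 960.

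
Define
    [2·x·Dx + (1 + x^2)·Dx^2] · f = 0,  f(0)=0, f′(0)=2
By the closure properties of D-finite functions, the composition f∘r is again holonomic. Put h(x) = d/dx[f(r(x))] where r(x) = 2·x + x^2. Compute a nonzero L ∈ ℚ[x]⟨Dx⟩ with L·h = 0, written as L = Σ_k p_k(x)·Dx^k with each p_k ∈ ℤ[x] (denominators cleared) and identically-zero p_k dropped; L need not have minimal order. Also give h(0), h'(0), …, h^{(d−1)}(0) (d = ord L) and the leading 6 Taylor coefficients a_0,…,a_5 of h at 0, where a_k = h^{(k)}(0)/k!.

L = (-1 + 8·x + 16·x^2 + 12·x^3 + 3·x^4) + (1 + x + 4·x^2 + 8·x^3 + 5·x^4 + x^5)·Dx  (order 1).
h: a_k = 4, 4, -16, -32, 44, 188, …
ICs: h(0) = 4.

f: a_k = 0, 2, 0, -2/3, 0, 2/5, …
Substitute x→r, Dx→(1/r')Dx; clear ⇒ L₀.
Differentiate: ansatz ord ≤ ord L₀ ⇒ L.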